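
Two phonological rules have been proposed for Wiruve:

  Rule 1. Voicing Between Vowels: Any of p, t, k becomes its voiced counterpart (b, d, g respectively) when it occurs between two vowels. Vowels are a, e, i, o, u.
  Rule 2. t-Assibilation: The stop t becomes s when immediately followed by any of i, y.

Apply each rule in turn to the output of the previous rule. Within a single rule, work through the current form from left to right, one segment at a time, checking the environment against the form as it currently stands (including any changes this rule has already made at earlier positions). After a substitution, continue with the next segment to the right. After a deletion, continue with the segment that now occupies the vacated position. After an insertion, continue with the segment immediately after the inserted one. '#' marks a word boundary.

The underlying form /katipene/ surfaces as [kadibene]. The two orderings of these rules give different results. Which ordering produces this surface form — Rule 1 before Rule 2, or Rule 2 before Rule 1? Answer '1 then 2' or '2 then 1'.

1 then 2

Order 1 then 2:
  1 Voicing Between Vowels: [katipene] → [kadibene]
  2 t-Assibilation: no change — [kadibene]
  result: [kadibene]
Order 2 then 1:
  2 t-Assibilation: [katipene] → [kasipene]
  1 Voicing Between Vowels: [kasipene] → [kasibene]
  result: [kasibene]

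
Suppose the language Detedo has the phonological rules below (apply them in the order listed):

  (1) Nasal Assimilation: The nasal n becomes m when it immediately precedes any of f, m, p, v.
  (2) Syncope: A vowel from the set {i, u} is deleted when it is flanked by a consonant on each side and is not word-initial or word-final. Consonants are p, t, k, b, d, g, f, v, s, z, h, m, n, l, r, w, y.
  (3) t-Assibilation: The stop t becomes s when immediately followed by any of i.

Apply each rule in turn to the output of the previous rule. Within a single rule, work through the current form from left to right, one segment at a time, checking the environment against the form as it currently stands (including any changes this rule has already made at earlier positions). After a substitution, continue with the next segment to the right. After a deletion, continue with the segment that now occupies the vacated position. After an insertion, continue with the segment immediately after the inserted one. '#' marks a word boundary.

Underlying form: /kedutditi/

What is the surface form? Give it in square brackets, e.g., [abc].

[kedtdsi]

(1) Nasal Assimilation: no change — [kedutditi]
(2) Syncope: [kedutditi] → [kedtdti]
(3) t-Assibilation: [kedtdti] → [kedtdsi]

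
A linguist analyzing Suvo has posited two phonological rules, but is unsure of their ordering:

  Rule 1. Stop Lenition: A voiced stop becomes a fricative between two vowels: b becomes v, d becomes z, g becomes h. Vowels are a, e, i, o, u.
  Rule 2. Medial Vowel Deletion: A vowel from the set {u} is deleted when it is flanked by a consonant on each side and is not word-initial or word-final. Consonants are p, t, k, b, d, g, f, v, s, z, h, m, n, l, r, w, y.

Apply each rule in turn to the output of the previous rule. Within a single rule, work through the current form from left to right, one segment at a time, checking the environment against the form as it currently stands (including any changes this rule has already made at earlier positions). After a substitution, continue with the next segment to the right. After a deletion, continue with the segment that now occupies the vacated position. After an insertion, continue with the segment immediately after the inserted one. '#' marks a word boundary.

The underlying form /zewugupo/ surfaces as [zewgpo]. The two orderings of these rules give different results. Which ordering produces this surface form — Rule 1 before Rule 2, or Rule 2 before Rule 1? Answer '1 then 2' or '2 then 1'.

2 then 1

Order 1 then 2:
  1 Stop Lenition: [zewugupo] → [zewuhupo]
  2 Medial Vowel Deletion: [zewuhupo] → [zewhpo]
  result: [zewhpo]
Order 2 then 1:
  2 Medial Vowel Deletion: [zewugupo] → [zewgpo]
  1 Stop Lenition: no change — [zewgpo]
  result: [zewgpo]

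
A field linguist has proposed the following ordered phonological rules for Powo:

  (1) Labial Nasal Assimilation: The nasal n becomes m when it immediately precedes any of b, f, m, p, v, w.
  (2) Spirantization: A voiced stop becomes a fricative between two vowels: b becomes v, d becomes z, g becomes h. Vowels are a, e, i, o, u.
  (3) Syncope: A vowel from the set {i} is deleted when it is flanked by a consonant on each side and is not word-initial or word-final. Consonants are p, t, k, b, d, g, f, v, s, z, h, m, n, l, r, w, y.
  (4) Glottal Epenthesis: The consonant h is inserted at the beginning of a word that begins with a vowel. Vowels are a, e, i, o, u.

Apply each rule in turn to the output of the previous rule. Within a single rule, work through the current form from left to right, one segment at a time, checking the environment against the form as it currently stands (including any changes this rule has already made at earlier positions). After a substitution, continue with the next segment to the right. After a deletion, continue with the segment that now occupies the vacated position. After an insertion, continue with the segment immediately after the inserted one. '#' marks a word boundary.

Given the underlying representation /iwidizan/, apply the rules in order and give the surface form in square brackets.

[hiwzzan]

(1) Labial Nasal Assimilation: no change — [iwidizan]
(2) Spirantization: [iwidizan] → [iwizizan]
(3) Syncope: [iwizizan] → [iwzzan]
(4) Glottal Epenthesis: [iwzzan] → [hiwzzan]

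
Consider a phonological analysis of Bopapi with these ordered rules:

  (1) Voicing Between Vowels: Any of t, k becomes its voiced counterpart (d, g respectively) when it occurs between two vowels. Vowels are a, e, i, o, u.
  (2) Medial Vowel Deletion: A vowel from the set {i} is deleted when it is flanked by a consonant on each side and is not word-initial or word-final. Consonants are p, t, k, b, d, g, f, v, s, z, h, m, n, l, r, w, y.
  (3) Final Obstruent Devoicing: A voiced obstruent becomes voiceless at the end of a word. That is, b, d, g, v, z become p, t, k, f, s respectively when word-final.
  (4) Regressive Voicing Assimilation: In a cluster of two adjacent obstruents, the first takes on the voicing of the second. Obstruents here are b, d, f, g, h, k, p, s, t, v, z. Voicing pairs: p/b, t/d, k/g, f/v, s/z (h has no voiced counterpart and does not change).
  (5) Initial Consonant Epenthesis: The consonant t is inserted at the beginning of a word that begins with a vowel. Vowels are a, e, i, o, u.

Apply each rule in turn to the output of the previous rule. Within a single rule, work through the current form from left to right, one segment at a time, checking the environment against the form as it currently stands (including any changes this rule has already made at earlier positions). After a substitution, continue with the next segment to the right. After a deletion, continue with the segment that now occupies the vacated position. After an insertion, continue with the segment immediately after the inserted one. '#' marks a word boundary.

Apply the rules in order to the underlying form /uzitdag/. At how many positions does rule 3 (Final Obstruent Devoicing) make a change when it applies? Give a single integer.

1

(1) Voicing Between Vowels: no change — [uzitdag]
(2) Medial Vowel Deletion: [uzitdag] → [uztdag]
(3) Final Obstruent Devoicing: [uztdag] → [uztdak]
(4) Regressive Voicing Assimilation: [uztdak] → [usddak]
(5) Initial Consonant Epenthesis: [usddak] → [tusddak]
Rule 3 changed 1 position(s).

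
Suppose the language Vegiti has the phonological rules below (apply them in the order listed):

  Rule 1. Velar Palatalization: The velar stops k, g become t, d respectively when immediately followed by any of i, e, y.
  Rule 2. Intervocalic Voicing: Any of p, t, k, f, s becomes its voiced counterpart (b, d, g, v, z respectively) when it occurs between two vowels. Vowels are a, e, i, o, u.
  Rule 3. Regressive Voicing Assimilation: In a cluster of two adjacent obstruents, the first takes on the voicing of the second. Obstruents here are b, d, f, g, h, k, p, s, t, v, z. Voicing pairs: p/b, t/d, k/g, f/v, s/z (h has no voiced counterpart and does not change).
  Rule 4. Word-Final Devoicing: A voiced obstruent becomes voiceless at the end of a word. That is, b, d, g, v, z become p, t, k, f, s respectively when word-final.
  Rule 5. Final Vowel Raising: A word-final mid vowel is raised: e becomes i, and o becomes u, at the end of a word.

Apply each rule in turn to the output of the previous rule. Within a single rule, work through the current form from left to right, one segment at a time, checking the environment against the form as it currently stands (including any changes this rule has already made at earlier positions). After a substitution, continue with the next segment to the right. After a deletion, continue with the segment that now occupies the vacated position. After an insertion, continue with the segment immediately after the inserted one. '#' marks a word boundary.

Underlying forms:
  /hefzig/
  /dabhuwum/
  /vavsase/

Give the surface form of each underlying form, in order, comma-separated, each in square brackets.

[hevzik], [daphuwum], [vafsazi]

/hefzig/:
  Rule 1 Velar Palatalization: no change — [hefzig]
  Rule 2 Intervocalic Voicing: no change — [hefzig]
  Rule 3 Regressive Voicing Assimilation: [hefzig] → [hevzig]
  Rule 4 Word-Final Devoicing: [hevzig] → [hevzik]
  Rule 5 Final Vowel Raising: no change — [hevzik]
/dabhuwum/:
  Rule 1 Velar Palatalization: no change — [dabhuwum]
  Rule 2 Intervocalic Voicing: no change — [dabhuwum]
  Rule 3 Regressive Voicing Assimilation: [dabhuwum] → [daphuwum]
  Rule 4 Word-Final Devoicing: no change — [daphuwum]
  Rule 5 Final Vowel Raising: no change — [daphuwum]
/vavsase/:
  Rule 1 Velar Palatalization: no change — [vavsase]
  Rule 2 Intervocalic Voicing: [vavsase] → [vavsaze]
  Rule 3 Regressive Voicing Assimilation: [vavsaze] → [vafsaze]
  Rule 4 Word-Final Devoicing: no change — [vafsaze]
  Rule 5 Final Vowel Raising: [vafsaze] → [vafsazi]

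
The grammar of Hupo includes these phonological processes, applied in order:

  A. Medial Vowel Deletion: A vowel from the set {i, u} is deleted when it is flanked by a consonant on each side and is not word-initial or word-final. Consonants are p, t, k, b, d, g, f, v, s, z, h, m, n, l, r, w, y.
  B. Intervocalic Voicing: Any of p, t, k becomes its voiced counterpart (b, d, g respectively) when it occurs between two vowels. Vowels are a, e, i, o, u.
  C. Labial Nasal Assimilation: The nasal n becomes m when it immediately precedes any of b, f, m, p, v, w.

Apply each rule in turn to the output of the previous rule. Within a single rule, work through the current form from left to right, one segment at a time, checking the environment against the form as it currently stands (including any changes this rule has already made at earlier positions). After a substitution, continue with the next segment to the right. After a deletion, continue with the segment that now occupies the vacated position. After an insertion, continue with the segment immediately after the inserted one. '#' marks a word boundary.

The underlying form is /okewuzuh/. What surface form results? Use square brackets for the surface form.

[ogewzh]

A Medial Vowel Deletion: [okewuzuh] → [okewzh]
B Intervocalic Voicing: [okewzh] → [ogewzh]
C Labial Nasal Assimilation: no change — [ogewzh]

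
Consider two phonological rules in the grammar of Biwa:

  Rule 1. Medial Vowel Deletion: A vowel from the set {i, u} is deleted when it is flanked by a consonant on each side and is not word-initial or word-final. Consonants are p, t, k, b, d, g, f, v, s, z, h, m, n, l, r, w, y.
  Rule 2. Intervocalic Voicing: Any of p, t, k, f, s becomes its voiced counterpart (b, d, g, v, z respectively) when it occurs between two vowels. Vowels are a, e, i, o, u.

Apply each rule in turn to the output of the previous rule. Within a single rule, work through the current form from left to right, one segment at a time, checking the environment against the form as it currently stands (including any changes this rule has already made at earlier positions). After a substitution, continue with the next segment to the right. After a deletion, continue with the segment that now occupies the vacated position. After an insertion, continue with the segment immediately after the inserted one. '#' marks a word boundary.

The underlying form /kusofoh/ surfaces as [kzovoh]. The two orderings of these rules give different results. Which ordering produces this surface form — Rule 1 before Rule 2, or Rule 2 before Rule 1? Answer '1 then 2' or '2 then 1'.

Order 1 then 2:
  1 Medial Vowel Deletion: [kusofoh] → [ksofoh]
  2 Intervocalic Voicing: [ksofoh] → [ksovoh]
  result: [ksovoh]
Order 2 then 1:
  2 Intervocalic Voicing: [kusofoh] → [kuzovoh]
  1 Medial Vowel Deletion: [kuzovoh] → [kzovoh]
  result: [kzovoh]

2 then 1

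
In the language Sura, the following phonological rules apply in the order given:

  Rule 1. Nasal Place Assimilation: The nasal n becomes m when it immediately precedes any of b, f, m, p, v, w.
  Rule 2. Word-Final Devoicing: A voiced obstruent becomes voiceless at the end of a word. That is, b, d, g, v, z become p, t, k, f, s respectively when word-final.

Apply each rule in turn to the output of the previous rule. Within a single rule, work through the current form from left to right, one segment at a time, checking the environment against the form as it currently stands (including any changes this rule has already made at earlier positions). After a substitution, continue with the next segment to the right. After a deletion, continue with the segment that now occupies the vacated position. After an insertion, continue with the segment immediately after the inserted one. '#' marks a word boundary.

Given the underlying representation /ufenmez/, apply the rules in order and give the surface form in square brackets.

Rule 1 Nasal Place Assimilation: [ufenmez] → [ufemmez]
Rule 2 Word-Final Devoicing: [ufemmez] → [ufemmes]

[ufemmes]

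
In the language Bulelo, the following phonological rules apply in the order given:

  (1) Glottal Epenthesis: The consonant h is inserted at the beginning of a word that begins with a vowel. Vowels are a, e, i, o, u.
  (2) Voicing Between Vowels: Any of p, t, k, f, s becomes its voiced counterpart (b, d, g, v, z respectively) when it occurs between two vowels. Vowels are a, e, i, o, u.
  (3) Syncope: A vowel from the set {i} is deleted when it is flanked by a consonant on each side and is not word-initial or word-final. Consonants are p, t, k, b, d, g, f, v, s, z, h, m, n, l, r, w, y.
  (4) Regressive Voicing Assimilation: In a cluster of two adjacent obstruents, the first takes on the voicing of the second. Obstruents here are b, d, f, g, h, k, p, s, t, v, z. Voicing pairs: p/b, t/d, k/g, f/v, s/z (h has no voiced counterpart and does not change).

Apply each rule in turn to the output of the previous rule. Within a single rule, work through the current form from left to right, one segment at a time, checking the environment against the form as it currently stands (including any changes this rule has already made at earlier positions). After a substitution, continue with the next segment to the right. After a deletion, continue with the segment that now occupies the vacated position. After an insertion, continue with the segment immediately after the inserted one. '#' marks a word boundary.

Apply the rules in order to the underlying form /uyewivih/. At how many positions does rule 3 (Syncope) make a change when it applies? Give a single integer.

2

(1) Glottal Epenthesis: [uyewivih] → [huyewivih]
(2) Voicing Between Vowels: no change — [huyewivih]
(3) Syncope: [huyewivih] → [huyewvh]
(4) Regressive Voicing Assimilation: [huyewvh] → [huyewfh]
Rule 3 changed 2 position(s).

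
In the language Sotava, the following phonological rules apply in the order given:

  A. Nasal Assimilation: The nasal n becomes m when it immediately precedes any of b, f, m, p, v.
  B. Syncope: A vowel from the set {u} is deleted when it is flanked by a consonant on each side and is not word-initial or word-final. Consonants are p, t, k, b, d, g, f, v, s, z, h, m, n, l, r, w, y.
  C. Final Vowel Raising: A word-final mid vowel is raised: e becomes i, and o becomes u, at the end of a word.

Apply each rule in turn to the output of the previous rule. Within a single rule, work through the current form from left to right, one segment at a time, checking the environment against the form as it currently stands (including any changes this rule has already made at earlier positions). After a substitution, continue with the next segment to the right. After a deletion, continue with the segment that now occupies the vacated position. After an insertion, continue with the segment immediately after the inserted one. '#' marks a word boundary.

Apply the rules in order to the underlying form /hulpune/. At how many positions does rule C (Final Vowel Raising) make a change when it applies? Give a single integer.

A Nasal Assimilation: no change — [hulpune]
B Syncope: [hulpune] → [hlpne]
C Final Vowel Raising: [hlpne] → [hlpni]
Rule C changed 1 position(s).

1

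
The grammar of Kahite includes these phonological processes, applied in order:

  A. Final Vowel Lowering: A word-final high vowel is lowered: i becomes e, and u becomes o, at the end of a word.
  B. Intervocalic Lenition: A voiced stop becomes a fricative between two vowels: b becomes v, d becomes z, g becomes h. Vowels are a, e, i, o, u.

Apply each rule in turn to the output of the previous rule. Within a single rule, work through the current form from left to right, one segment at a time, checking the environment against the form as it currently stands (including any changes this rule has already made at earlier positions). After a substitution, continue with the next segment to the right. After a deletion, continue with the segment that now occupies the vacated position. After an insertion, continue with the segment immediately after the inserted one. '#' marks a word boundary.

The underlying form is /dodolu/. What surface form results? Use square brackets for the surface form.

A Final Vowel Lowering: [dodolu] → [dodolo]
B Intervocalic Lenition: [dodolo] → [dozolo]

[dozolo]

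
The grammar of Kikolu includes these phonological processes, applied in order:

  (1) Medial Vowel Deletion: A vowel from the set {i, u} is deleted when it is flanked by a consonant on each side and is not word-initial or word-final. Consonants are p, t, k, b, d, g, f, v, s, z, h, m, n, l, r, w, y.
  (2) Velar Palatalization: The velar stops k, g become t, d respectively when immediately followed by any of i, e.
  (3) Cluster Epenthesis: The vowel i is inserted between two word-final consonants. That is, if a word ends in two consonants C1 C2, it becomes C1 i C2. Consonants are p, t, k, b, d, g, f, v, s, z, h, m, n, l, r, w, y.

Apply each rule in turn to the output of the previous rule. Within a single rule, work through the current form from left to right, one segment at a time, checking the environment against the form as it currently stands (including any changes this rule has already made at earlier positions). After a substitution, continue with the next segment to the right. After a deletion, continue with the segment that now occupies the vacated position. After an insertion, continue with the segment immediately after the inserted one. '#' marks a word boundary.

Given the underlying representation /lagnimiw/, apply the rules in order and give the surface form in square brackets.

(1) Medial Vowel Deletion: [lagnimiw] → [lagnmw]
(2) Velar Palatalization: no change — [lagnmw]
(3) Cluster Epenthesis: [lagnmw] → [lagnmiw]

[lagnmiw]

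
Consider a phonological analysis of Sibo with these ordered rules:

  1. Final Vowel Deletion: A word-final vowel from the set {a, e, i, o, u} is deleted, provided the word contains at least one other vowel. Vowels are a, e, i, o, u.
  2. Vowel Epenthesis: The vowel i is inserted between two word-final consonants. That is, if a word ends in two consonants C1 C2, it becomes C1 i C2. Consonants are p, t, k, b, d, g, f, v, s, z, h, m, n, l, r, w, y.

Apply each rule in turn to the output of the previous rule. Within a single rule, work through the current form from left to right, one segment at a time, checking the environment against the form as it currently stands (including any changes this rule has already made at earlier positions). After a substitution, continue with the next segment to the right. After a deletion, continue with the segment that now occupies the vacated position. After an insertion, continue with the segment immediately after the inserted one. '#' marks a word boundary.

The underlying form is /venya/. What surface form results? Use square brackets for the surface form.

[veniy]

1 Final Vowel Deletion: [venya] → [veny]
2 Vowel Epenthesis: [veny] → [veniy]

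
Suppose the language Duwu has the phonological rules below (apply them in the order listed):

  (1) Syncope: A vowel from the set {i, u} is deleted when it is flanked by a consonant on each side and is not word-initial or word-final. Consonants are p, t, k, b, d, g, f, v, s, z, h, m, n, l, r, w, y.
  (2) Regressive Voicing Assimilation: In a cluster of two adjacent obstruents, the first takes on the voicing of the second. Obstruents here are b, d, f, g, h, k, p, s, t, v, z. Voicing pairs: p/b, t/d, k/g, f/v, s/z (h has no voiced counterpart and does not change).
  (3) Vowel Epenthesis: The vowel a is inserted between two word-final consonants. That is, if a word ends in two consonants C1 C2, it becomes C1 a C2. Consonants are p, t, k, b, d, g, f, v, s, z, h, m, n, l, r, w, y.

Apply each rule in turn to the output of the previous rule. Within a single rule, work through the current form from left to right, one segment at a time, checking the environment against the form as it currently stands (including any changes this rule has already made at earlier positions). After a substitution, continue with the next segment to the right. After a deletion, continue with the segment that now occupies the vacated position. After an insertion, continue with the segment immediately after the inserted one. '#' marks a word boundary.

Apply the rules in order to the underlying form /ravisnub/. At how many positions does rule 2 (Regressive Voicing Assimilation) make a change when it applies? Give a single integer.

(1) Syncope: [ravisnub] → [ravsnb]
(2) Regressive Voicing Assimilation: [ravsnb] → [rafsnb]
(3) Vowel Epenthesis: [rafsnb] → [rafsnab]
Rule 2 changed 1 position(s).

1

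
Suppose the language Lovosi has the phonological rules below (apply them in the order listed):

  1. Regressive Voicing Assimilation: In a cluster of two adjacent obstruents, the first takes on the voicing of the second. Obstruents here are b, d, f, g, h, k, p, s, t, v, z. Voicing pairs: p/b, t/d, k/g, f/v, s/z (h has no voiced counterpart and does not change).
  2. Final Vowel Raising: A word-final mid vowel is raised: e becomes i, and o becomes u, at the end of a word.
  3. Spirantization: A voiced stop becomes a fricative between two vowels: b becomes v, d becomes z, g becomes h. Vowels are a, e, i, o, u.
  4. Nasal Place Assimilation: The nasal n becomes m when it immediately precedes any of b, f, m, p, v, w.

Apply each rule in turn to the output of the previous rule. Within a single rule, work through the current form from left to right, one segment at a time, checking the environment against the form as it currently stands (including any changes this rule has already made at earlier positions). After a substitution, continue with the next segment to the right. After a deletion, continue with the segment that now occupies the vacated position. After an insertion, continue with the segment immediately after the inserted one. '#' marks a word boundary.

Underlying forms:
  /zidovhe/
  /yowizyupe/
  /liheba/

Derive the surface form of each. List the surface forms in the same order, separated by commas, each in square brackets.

/zidovhe/:
  1 Regressive Voicing Assimilation: [zidovhe] → [zidofhe]
  2 Final Vowel Raising: [zidofhe] → [zidofhi]
  3 Spirantization: [zidofhi] → [zizofhi]
  4 Nasal Place Assimilation: no change — [zizofhi]
/yowizyupe/:
  1 Regressive Voicing Assimilation: no change — [yowizyupe]
  2 Final Vowel Raising: [yowizyupe] → [yowizyupi]
  3 Spirantization: no change — [yowizyupi]
  4 Nasal Place Assimilation: no change — [yowizyupi]
/liheba/:
  1 Regressive Voicing Assimilation: no change — [liheba]
  2 Final Vowel Raising: no change — [liheba]
  3 Spirantization: [liheba] → [liheva]
  4 Nasal Place Assimilation: no change — [liheva]

[zizofhi], [yowizyupi], [liheva]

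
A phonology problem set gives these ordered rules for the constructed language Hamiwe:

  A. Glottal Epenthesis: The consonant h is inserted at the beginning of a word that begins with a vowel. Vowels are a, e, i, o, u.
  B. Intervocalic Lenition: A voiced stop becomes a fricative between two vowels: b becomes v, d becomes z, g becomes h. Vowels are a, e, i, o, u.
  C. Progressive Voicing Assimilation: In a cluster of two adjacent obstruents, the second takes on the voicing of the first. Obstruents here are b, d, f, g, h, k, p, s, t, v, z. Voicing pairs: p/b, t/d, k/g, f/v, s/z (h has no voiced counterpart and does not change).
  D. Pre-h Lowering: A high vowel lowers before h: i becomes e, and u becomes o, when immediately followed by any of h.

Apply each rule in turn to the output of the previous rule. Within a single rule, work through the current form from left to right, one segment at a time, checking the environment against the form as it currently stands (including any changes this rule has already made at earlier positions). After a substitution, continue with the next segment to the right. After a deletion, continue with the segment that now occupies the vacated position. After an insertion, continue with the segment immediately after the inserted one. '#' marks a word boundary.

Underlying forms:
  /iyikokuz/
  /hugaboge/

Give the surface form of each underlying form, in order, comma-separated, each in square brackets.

/iyikokuz/:
  A Glottal Epenthesis: [iyikokuz] → [hiyikokuz]
  B Intervocalic Lenition: no change — [hiyikokuz]
  C Progressive Voicing Assimilation: no change — [hiyikokuz]
  D Pre-h Lowering: no change — [hiyikokuz]
/hugaboge/:
  A Glottal Epenthesis: no change — [hugaboge]
  B Intervocalic Lenition: [hugaboge] → [huhavohe]
  C Progressive Voicing Assimilation: no change — [huhavohe]
  D Pre-h Lowering: [huhavohe] → [hohavohe]

[hiyikokuz], [hohavohe]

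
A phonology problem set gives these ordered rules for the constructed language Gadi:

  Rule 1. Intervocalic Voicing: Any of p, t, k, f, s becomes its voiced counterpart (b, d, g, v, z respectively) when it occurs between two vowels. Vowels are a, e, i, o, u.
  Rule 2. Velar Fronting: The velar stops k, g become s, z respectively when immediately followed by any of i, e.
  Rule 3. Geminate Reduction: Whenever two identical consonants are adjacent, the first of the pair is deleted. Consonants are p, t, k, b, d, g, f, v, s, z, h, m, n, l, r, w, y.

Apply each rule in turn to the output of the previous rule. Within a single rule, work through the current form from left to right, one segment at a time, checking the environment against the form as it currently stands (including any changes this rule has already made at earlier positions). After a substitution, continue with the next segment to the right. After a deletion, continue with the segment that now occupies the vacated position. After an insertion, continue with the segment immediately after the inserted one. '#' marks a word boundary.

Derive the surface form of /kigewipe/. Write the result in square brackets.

Rule 1 Intervocalic Voicing: [kigewipe] → [kigewibe]
Rule 2 Velar Fronting: [kigewibe] → [sizewibe]
Rule 3 Geminate Reduction: no change — [sizewibe]

[sizewibe]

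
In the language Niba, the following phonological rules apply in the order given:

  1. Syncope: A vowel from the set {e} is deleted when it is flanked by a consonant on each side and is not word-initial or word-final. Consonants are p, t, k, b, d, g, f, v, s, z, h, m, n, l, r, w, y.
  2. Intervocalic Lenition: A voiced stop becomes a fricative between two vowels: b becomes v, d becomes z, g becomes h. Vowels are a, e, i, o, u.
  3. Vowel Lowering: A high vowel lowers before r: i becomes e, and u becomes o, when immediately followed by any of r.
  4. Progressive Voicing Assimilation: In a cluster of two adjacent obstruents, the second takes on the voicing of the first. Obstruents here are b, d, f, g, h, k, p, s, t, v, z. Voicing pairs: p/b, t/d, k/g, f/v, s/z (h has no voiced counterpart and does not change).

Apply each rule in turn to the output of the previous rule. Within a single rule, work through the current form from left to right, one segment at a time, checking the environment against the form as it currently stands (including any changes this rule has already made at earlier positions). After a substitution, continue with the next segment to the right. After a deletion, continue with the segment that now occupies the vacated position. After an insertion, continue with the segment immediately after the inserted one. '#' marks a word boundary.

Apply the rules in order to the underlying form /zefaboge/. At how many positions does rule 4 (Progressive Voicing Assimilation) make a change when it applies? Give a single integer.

1 Syncope: [zefaboge] → [zfaboge]
2 Intervocalic Lenition: [zfaboge] → [zfavohe]
3 Vowel Lowering: no change — [zfavohe]
4 Progressive Voicing Assimilation: [zfavohe] → [zvavohe]
Rule 4 changed 1 position(s).

1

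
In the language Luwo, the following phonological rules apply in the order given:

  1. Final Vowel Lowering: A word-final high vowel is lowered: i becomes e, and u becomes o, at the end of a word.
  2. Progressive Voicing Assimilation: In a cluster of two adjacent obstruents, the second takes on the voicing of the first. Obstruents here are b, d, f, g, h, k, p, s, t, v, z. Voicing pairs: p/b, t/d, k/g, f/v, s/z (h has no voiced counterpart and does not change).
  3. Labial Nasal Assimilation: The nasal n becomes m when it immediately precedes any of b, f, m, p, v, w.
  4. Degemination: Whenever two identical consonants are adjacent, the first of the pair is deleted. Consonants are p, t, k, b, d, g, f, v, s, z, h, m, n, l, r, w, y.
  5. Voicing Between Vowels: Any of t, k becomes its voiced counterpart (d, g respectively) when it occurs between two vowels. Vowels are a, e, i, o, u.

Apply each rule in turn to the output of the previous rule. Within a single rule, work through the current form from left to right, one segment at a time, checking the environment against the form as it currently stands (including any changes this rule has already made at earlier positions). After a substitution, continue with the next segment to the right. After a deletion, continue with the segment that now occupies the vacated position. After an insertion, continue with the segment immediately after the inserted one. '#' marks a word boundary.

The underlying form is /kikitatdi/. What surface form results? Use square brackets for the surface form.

1 Final Vowel Lowering: [kikitatdi] → [kikitatde]
2 Progressive Voicing Assimilation: [kikitatde] → [kikitatte]
3 Labial Nasal Assimilation: no change — [kikitatte]
4 Degemination: [kikitatte] → [kikitate]
5 Voicing Between Vowels: [kikitate] → [kigidade]

[kigidade]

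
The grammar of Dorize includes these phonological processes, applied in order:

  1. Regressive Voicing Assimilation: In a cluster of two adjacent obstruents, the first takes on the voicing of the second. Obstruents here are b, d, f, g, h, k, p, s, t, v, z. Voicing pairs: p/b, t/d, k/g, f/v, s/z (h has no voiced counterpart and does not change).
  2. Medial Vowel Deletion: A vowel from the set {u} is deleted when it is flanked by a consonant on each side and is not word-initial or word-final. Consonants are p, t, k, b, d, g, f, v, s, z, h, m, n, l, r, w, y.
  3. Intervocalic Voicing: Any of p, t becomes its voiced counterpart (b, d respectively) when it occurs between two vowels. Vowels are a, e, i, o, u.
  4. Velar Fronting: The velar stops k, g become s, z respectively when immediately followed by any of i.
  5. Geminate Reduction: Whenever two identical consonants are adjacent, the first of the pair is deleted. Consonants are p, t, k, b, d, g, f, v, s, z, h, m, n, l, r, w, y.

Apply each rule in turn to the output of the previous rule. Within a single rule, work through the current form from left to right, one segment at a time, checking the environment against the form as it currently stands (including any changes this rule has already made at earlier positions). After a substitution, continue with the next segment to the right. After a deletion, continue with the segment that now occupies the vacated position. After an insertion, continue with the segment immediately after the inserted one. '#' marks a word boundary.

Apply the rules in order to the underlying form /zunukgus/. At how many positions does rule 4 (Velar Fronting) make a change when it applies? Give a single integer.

0

1 Regressive Voicing Assimilation: [zunukgus] → [zunuggus]
2 Medial Vowel Deletion: [zunuggus] → [znggs]
3 Intervocalic Voicing: no change — [znggs]
4 Velar Fronting: no change — [znggs]
5 Geminate Reduction: [znggs] → [zngs]
Rule 4 changed 0 position(s).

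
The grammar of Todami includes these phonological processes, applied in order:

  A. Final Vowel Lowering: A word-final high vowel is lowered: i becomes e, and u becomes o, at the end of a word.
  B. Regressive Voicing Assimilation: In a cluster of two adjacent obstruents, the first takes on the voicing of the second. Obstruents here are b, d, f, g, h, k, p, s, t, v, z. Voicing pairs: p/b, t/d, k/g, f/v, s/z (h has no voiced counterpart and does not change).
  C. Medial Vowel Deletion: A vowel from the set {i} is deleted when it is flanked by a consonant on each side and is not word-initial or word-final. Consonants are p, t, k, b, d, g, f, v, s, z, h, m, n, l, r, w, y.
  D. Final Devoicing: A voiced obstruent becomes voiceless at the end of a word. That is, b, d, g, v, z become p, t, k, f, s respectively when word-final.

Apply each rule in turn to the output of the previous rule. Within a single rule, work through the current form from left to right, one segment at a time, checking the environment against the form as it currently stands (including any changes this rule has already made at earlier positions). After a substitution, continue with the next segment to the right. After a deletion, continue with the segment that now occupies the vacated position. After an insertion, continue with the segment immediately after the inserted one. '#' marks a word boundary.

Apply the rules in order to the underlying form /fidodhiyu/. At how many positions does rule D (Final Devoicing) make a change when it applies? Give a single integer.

A Final Vowel Lowering: [fidodhiyu] → [fidodhiyo]
B Regressive Voicing Assimilation: [fidodhiyo] → [fidothiyo]
C Medial Vowel Deletion: [fidothiyo] → [fdothyo]
D Final Devoicing: no change — [fdothyo]
Rule D changed 0 position(s).

0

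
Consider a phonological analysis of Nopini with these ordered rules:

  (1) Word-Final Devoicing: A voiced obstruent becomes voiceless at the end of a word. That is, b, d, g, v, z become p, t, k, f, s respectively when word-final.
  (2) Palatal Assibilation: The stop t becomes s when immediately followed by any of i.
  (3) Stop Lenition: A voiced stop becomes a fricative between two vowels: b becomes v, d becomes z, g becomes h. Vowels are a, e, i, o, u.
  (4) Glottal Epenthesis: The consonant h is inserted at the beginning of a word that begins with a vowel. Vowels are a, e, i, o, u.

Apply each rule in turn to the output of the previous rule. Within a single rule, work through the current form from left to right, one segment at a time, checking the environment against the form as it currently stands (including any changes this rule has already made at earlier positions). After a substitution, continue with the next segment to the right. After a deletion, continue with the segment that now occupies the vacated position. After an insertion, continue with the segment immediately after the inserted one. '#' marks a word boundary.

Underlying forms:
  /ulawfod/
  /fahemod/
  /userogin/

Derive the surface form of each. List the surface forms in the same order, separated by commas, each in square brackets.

[hulawfot], [fahemot], [huserohin]

/ulawfod/:
  (1) Word-Final Devoicing: [ulawfod] → [ulawfot]
  (2) Palatal Assibilation: no change — [ulawfot]
  (3) Stop Lenition: no change — [ulawfot]
  (4) Glottal Epenthesis: [ulawfot] → [hulawfot]
/fahemod/:
  (1) Word-Final Devoicing: [fahemod] → [fahemot]
  (2) Palatal Assibilation: no change — [fahemot]
  (3) Stop Lenition: no change — [fahemot]
  (4) Glottal Epenthesis: no change — [fahemot]
/userogin/:
  (1) Word-Final Devoicing: no change — [userogin]
  (2) Palatal Assibilation: no change — [userogin]
  (3) Stop Lenition: [userogin] → [userohin]
  (4) Glottal Epenthesis: [userohin] → [huserohin]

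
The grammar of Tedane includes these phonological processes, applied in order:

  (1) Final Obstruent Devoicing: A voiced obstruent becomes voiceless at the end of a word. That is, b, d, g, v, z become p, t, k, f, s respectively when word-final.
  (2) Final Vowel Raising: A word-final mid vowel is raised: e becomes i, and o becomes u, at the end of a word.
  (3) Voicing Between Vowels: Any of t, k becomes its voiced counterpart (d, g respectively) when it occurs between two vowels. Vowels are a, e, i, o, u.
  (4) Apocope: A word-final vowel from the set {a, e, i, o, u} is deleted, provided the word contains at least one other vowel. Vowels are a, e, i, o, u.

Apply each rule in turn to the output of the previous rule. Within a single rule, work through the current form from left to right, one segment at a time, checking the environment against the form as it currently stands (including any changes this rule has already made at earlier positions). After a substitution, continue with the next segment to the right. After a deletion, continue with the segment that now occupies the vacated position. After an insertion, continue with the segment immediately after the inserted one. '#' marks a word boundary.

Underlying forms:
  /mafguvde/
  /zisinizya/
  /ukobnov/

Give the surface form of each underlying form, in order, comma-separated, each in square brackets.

[mafguvd], [zisinizy], [ugobnof]

/mafguvde/:
  (1) Final Obstruent Devoicing: no change — [mafguvde]
  (2) Final Vowel Raising: [mafguvde] → [mafguvdi]
  (3) Voicing Between Vowels: no change — [mafguvdi]
  (4) Apocope: [mafguvdi] → [mafguvd]
/zisinizya/:
  (1) Final Obstruent Devoicing: no change — [zisinizya]
  (2) Final Vowel Raising: no change — [zisinizya]
  (3) Voicing Between Vowels: no change — [zisinizya]
  (4) Apocope: [zisinizya] → [zisinizy]
/ukobnov/:
  (1) Final Obstruent Devoicing: [ukobnov] → [ukobnof]
  (2) Final Vowel Raising: no change — [ukobnof]
  (3) Voicing Between Vowels: [ukobnof] → [ugobnof]
  (4) Apocope: no change — [ugobnof]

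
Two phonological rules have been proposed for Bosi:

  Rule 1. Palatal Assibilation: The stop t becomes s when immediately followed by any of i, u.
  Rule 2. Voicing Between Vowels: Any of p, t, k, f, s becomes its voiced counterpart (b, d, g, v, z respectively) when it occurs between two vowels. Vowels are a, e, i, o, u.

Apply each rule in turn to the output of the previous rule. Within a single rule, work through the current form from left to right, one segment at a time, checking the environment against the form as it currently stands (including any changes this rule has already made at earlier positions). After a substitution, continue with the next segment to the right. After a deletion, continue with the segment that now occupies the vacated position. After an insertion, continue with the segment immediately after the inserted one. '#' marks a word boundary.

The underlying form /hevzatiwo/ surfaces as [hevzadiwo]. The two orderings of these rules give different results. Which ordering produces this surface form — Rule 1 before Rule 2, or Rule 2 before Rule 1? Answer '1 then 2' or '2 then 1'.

Order 1 then 2:
  1 Palatal Assibilation: [hevzatiwo] → [hevzasiwo]
  2 Voicing Between Vowels: [hevzasiwo] → [hevzaziwo]
  result: [hevzaziwo]
Order 2 then 1:
  2 Voicing Between Vowels: [hevzatiwo] → [hevzadiwo]
  1 Palatal Assibilation: no change — [hevzadiwo]
  result: [hevzadiwo]

2 then 1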